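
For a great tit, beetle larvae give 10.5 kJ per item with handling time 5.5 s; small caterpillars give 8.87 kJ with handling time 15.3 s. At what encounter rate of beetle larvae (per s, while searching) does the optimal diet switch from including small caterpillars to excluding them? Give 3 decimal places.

Drop small caterpillars once their profitability E₂/h₂ falls below the rate achievable on beetle larvae alone: E₂/h₂ = λE₁/(1 + λh₁).
Solve for λ: λE₁h₂ = E₂(1 + λh₁) → λ(E₁h₂ − E₂h₁) = E₂ → λ = E₂/(E₁h₂ − E₂h₁).
λ = 8.87/(10.5×15.3 − 8.87×5.5) = 8.87/111.9 = 0.07929 per s.

0.079 per s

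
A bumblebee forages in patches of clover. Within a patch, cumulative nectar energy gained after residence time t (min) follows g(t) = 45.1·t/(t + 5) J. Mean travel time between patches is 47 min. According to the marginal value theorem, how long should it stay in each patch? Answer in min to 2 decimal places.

15.33 min

Optimal t* satisfies g'(t*) = g(t*)/(T + t*).
g'(t) = 45.1·5/(t + 5)². Setting 45.1·5/(t+5)² = 45.1t/[(t+5)(47+t)] gives 5(47+t) = t(t+5), so t² = 5×47 = 235.
t* = √235 = 15.33 min.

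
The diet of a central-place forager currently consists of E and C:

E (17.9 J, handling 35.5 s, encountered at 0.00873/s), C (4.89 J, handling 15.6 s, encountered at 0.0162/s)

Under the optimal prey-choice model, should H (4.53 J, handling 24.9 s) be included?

Yes

On E and C alone, R = ΣλE/(1+Σλh) = 0.2355/1.563 = 0.1507 J/s.
H: E/h = 4.53/24.9 = 0.1819 J/s.
0.1819 > 0.1507, so adding H raises the average — include it.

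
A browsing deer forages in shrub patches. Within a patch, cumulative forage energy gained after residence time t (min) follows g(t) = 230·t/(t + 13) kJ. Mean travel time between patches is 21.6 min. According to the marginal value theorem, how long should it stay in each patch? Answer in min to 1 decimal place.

16.8 min

Optimal t* satisfies g'(t*) = g(t*)/(T + t*).
g'(t) = 230·13/(t + 13)². Setting 230·13/(t+13)² = 230t/[(t+13)(21.6+t)] gives 13(21.6+t) = t(t+13), so t² = 13×21.6 = 280.8.
t* = √280.8 = 16.76 min.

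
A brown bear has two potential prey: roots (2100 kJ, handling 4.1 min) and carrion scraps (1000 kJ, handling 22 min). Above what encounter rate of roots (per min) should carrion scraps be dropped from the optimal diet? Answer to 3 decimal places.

Drop carrion scraps once their profitability E₂/h₂ falls below the rate achievable on roots alone: E₂/h₂ = λE₁/(1 + λh₁).
Solve for λ: λE₁h₂ = E₂(1 + λh₁) → λ(E₁h₂ − E₂h₁) = E₂ → λ = E₂/(E₁h₂ − E₂h₁).
λ = 1000/(2100×22 − 1000×4.1) = 1000/4.21e+04 = 0.02375 per min.

0.024 per min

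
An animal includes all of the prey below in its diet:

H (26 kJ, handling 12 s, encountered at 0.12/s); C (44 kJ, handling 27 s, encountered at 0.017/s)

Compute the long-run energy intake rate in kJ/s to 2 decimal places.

1.33 kJ/s

R = Σλ_iE_i / (1 + Σλ_ih_i)
Numerator: 0.12×26 + 0.017×44 = 3.868
Denominator: 1 + 0.12×12 + 0.017×27 = 2.899
R = 3.868/2.899 = 1.334 kJ/s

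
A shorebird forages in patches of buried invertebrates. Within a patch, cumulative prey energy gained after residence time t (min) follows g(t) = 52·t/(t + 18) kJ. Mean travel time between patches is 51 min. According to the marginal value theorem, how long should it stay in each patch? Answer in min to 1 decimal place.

By the marginal value theorem, leave when the instantaneous gain rate g'(t) equals the habitat-wide average g(t)/(T + t).
g'(t) = 52·18/(t + 18)². Setting 52·18/(t+18)² = 52t/[(t+18)(51+t)] gives 18(51+t) = t(t+18), so t² = 18×51 = 918.
t* = √918 = 30.3 min.

30.3 min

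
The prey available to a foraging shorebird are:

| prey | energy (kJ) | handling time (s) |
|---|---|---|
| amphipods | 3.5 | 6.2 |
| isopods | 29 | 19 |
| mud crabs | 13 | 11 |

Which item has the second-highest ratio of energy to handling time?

In descending order of E/h:
isopods: 29/19 = 1.53 kJ/s
mud crabs: 13/11 = 1.18 kJ/s
amphipods: 3.5/6.2 = 0.565 kJ/s

mud crabs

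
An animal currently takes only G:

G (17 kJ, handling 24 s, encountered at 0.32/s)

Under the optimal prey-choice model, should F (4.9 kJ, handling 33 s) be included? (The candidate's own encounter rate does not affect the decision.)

Intake rate on the current diet: R = (0.32×17) / (1 + 0.32×24) = 5.44/8.68 = 0.6267 kJ/s.
Profitability of F: 4.9/33 = 0.1485 kJ/s.
0.1485 < 0.6267, so adding F would lower the average — exclude it.

No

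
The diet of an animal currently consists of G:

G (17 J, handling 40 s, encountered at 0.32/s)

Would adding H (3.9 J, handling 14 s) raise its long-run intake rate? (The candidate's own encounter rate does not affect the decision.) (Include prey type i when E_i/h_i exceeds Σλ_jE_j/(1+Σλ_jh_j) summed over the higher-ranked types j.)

Current rate: (0.32×17)/(1 + 0.32×40) = 0.3942 J/s.
H: E/h = 3.9/14 = 0.2786 J/s.
0.2786 < 0.3942, so adding H would lower the average — exclude it.

No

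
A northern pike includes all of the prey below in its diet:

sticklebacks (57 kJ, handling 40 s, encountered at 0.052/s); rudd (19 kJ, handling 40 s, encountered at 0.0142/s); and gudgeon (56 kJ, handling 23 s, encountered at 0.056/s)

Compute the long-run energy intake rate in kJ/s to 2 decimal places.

1.29 kJ/s

Energy encountered per unit search time: 0.052×57 + 0.0142×19 + 0.056×56 = 6.37 kJ/s.
Handling time per unit search time: 0.052×40 + 0.0142×40 + 0.056×23 = 3.936.
Rate = 6.37/(1 + 3.936) = 1.29 kJ/s.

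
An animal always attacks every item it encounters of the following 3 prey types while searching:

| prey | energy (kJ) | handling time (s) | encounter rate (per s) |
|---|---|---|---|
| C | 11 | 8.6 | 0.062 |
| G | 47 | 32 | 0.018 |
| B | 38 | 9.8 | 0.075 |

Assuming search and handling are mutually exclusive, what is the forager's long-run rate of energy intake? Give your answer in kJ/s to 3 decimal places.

R = (0.062×11 + 0.018×47 + 0.075×38) / (1 + 0.062×8.6 + 0.018×32 + 0.075×9.8) = 4.378/2.844 = 1.539 kJ/s.

1.539 kJ/s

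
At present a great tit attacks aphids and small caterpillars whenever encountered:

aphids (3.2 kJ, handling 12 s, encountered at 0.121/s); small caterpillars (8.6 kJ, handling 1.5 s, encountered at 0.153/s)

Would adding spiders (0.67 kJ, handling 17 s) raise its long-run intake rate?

No

Intake rate on the current diet: R = (0.121×3.2 + 0.153×8.6) / (1 + 0.121×12 + 0.153×1.5) = 1.703/2.681 = 0.6351 kJ/s.
spiders: E/h = 0.67/17 = 0.03941 kJ/s.
0.03941 < 0.6351, so adding spiders would lower the average — exclude it.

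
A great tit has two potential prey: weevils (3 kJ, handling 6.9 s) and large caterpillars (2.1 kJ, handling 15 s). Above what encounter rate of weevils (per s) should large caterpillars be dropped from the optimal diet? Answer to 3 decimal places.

0.069 per s

The zero-one rule: include large caterpillars iff E₂/h₂ > λE₁/(1+λh₁). Equality gives the switch point.
λE₁h₂ = E₂ + λE₂h₁ ⇒ λ = E₂/(E₁h₂ − E₂h₁) = 2.1/(45 − 14.49) = 0.06883 per s.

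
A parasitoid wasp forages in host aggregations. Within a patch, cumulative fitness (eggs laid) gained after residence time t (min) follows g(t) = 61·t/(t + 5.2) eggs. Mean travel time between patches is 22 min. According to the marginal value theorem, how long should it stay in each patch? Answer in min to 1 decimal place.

10.7 min

Maximise g(t)/(T+t): set derivative to zero → g'(t)(T+t) = g(t).
g'(t) = 61·5.2/(t + 5.2)². Setting 61·5.2/(t+5.2)² = 61t/[(t+5.2)(22+t)] gives 5.2(22+t) = t(t+5.2), so t² = 5.2×22 = 114.4.
t* = √114.4 = 10.7 min.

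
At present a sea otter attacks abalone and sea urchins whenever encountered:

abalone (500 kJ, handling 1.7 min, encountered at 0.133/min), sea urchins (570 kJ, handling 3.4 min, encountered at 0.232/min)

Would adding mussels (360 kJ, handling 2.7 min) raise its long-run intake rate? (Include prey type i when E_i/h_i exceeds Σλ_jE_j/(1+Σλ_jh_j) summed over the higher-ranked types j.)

Current rate: (0.133×500 + 0.232×570)/(1 + 0.133×1.7 + 0.232×3.4) = 98.64 kJ/min.
Profitability of mussels: 360/2.7 = 133.3 kJ/min.
Since 133.3 > R, including mussels increases the long-run rate.

Yes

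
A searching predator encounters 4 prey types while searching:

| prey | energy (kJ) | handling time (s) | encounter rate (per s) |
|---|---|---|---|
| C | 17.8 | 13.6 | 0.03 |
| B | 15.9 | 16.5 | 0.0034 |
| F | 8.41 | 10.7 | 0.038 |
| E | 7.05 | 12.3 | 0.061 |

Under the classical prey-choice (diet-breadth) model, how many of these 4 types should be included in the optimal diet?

4

E/h in descending order: C 1.31, B 0.964, F 0.786, E 0.573 kJ/s. The optimal diet is the largest prefix of this list for which every included type satisfies E_i/h_i > R on the types above it.
Rate on top 1: 0.3793. B: 0.964 > 0.3793 → include.
Rate on top 2: 0.4017. F: 0.786 > 0.4017 → include.
Rate on top 3: 0.4852. E: 0.573 > 0.4852 → include.
Optimal diet: C, B, F, E — 4 of 4 types.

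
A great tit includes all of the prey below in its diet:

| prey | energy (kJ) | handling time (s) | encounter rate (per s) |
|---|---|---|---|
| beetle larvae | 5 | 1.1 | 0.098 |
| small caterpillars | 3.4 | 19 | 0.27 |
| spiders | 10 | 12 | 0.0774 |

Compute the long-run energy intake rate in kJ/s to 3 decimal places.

0.304 kJ/s

Energy encountered per unit search time: 0.098×5 + 0.27×3.4 + 0.0774×10 = 2.182 kJ/s.
Handling time per unit search time: 0.098×1.1 + 0.27×19 + 0.0774×12 = 6.167.
Rate = 2.182/(1 + 6.167) = 0.3045 kJ/s.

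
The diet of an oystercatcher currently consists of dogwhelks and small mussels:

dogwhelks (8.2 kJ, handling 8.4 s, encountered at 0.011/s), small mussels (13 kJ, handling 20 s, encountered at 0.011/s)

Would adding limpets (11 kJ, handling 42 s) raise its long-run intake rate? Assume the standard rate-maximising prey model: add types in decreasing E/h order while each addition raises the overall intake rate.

Yes

Intake rate on the current diet: R = (0.011×8.2 + 0.011×13) / (1 + 0.011×8.4 + 0.011×20) = 0.2332/1.312 = 0.1777 kJ/s.
limpets: E/h = 11/42 = 0.2619 kJ/s.
0.2619 > 0.1777, so adding limpets raises the average — include it.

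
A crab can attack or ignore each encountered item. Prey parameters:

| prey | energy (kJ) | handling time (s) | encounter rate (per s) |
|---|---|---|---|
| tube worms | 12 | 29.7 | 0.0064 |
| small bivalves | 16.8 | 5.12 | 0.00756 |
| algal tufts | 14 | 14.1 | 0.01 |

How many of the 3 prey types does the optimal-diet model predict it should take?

3

Rank by E/h (kJ/s): small bivalves 3.28, algal tufts 0.993, tube worms 0.404. Include each in turn until the next type's E/h falls below the running intake rate.
Rate on top 1: 0.1223. algal tufts: 0.993 > 0.1223 → include.
Rate on top 2: 0.2263. tube worms: 0.404 > 0.2263 → include.
Optimal diet: small bivalves, algal tufts, tube worms — 3 of 3 types.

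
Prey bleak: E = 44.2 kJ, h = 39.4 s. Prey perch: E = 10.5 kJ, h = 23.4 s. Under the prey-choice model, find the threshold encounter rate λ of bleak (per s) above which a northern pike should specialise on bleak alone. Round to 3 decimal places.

Drop perch once their profitability E₂/h₂ falls below the rate achievable on bleak alone: E₂/h₂ = λE₁/(1 + λh₁).
Solve for λ: λE₁h₂ = E₂(1 + λh₁) → λ(E₁h₂ − E₂h₁) = E₂ → λ = E₂/(E₁h₂ − E₂h₁).
λ = 10.5/(44.2×23.4 − 10.5×39.4) = 10.5/620.6 = 0.01692 per s.

0.017 per s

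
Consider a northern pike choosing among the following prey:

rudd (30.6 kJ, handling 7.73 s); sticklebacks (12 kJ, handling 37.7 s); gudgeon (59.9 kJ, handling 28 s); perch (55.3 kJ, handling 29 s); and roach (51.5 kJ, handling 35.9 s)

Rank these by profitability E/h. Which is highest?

Profitability E/h (kJ/s): rudd = 30.6/7.73 = 3.96, sticklebacks = 12/37.7 = 0.318, gudgeon = 59.9/28 = 2.14, perch = 55.3/29 = 1.91, roach = 51.5/35.9 = 1.43.
Ranked: rudd > gudgeon > perch > roach > sticklebacks.

rudd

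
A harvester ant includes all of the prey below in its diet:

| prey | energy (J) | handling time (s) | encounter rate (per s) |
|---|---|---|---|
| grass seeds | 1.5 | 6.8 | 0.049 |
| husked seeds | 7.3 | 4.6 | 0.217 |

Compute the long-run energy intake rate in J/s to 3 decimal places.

R = (0.049×1.5 + 0.217×7.3) / (1 + 0.049×6.8 + 0.217×4.6) = 1.658/2.331 = 0.711 J/s.

0.711 J/s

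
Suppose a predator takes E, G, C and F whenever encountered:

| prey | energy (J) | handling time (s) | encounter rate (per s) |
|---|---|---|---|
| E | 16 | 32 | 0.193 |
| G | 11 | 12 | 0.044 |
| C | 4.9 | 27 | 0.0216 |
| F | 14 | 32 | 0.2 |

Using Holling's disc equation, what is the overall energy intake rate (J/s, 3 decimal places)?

0.441 J/s

Energy encountered per unit search time: 0.193×16 + 0.044×11 + 0.0216×4.9 + 0.2×14 = 6.478 J/s.
Handling time per unit search time: 0.193×32 + 0.044×12 + 0.0216×27 + 0.2×32 = 13.69.
Rate = 6.478/(1 + 13.69) = 0.4411 J/s.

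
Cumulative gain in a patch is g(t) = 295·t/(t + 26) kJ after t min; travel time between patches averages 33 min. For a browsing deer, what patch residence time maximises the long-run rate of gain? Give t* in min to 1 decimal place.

By the marginal value theorem, leave when the instantaneous gain rate g'(t) equals the habitat-wide average g(t)/(T + t).
g'(t) = 295·26/(t + 26)². Setting 295·26/(t+26)² = 295t/[(t+26)(33+t)] gives 26(33+t) = t(t+26), so t² = 26×33 = 858.
t* = √858 = 29.29 min.

29.3 min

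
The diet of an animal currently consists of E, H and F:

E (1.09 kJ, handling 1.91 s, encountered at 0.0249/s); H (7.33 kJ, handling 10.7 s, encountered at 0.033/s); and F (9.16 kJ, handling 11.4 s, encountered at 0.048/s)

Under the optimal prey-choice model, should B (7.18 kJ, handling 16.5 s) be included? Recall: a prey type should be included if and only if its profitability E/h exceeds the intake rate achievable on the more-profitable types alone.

Intake rate on the current diet: R = (0.0249×1.09 + 0.033×7.33 + 0.048×9.16) / (1 + 0.0249×1.91 + 0.033×10.7 + 0.048×11.4) = 0.7087/1.948 = 0.3638 kJ/s.
Profitability of B: 7.18/16.5 = 0.4352 kJ/s.
0.4352 > 0.3638, so adding B raises the average — include it.

Yes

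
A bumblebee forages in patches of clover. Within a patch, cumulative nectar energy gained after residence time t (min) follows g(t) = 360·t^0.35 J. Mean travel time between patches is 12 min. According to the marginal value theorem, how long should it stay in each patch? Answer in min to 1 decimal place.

By the marginal value theorem, leave when the instantaneous gain rate g'(t) equals the habitat-wide average g(t)/(T + t).
g'(t) = 0.35·360·t^-0.65. Setting 0.35·360·t^-0.65 = 360·t^0.35/(12+t) gives 0.35(12+t) = t, so 0.65·t = 0.35×12.
t* = 0.35×12/0.65 = 6.462 min.

6.5 min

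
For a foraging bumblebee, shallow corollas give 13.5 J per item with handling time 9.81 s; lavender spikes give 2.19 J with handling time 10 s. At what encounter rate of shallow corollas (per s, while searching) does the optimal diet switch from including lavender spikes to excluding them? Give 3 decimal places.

Drop lavender spikes once their profitability E₂/h₂ falls below the rate achievable on shallow corollas alone: E₂/h₂ = λE₁/(1 + λh₁).
Solve for λ: λE₁h₂ = E₂(1 + λh₁) → λ(E₁h₂ − E₂h₁) = E₂ → λ = E₂/(E₁h₂ − E₂h₁).
λ = 2.19/(13.5×10 − 2.19×9.81) = 2.19/113.5 = 0.01929 per s.

0.019 per s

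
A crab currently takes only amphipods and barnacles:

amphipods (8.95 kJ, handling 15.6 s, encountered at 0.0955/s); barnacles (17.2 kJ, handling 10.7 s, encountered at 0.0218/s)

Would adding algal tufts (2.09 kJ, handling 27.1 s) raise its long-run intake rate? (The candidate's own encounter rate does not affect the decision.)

Current rate: (0.0955×8.95 + 0.0218×17.2)/(1 + 0.0955×15.6 + 0.0218×10.7) = 0.4516 kJ/s.
Profitability of algal tufts: 2.09/27.1 = 0.07712 kJ/s.
Since 0.07712 < R, time spent handling algal tufts is better spent searching.

No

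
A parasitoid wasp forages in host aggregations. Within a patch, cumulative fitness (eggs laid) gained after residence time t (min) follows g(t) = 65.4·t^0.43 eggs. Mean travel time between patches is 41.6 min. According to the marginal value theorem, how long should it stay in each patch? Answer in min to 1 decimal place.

31.4 min

Optimal t* satisfies g'(t*) = g(t*)/(T + t*).
g'(t) = 0.43·65.4·t^-0.57. Setting 0.43·65.4·t^-0.57 = 65.4·t^0.43/(41.6+t) gives 0.43(41.6+t) = t, so 0.57·t = 0.43×41.6.
t* = 0.43×41.6/0.57 = 31.38 min.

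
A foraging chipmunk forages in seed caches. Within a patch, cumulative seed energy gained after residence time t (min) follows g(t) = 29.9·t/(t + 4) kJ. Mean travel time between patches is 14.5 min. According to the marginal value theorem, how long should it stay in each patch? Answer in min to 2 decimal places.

7.62 min

By the marginal value theorem, leave when the instantaneous gain rate g'(t) equals the habitat-wide average g(t)/(T + t).
g'(t) = 29.9·4/(t + 4)². Setting 29.9·4/(t+4)² = 29.9t/[(t+4)(14.5+t)] gives 4(14.5+t) = t(t+4), so t² = 4×14.5 = 58.
t* = √58 = 7.616 min.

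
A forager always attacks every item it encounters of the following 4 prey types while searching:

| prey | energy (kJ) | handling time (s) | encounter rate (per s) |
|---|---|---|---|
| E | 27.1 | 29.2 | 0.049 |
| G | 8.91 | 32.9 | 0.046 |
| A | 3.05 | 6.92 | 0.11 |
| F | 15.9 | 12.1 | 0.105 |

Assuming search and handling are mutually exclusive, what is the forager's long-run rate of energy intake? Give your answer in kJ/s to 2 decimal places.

0.63 kJ/s

R = (0.049×27.1 + 0.046×8.91 + 0.11×3.05 + 0.105×15.9) / (1 + 0.049×29.2 + 0.046×32.9 + 0.11×6.92 + 0.105×12.1) = 3.743/5.976 = 0.6263 kJ/s.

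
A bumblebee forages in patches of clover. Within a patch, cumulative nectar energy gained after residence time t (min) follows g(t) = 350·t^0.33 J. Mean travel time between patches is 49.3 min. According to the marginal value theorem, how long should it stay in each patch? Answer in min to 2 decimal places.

24.28 min

Optimal t* satisfies g'(t*) = g(t*)/(T + t*).
g'(t) = 0.33·350·t^-0.67. Setting 0.33·350·t^-0.67 = 350·t^0.33/(49.3+t) gives 0.33(49.3+t) = t, so 0.67·t = 0.33×49.3.
t* = 0.33×49.3/0.67 = 24.28 min.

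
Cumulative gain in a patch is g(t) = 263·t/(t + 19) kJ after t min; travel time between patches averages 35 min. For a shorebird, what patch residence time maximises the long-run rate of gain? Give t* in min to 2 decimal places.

25.79 min

Maximise g(t)/(T+t): set derivative to zero → g'(t)(T+t) = g(t).
g'(t) = 263·19/(t + 19)². Setting 263·19/(t+19)² = 263t/[(t+19)(35+t)] gives 19(35+t) = t(t+19), so t² = 19×35 = 665.
t* = √665 = 25.79 min.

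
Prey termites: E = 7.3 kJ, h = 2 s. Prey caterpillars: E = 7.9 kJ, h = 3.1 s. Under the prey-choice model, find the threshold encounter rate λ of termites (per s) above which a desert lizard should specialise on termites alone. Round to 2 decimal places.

The zero-one rule: include caterpillars iff E₂/h₂ > λE₁/(1+λh₁). Equality gives the switch point.
λE₁h₂ = E₂ + λE₂h₁ ⇒ λ = E₂/(E₁h₂ − E₂h₁) = 7.9/(22.63 − 15.8) = 1.157 per s.

1.16 per s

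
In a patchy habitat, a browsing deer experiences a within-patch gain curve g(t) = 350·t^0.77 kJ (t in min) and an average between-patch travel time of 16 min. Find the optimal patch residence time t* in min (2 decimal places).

Maximise g(t)/(T+t): set derivative to zero → g'(t)(T+t) = g(t).
g'(t) = 0.77·350·t^-0.23. Setting 0.77·350·t^-0.23 = 350·t^0.77/(16+t) gives 0.77(16+t) = t, so 0.23·t = 0.77×16.
t* = 0.77×16/0.23 = 53.57 min.

53.57 min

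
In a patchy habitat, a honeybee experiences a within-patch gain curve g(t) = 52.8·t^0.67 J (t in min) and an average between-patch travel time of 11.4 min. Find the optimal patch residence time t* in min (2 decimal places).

Maximise g(t)/(T+t): set derivative to zero → g'(t)(T+t) = g(t).
g'(t) = 0.67·52.8·t^-0.33. Setting 0.67·52.8·t^-0.33 = 52.8·t^0.67/(11.4+t) gives 0.67(11.4+t) = t, so 0.33·t = 0.67×11.4.
t* = 0.67×11.4/0.33 = 23.15 min.

23.15 min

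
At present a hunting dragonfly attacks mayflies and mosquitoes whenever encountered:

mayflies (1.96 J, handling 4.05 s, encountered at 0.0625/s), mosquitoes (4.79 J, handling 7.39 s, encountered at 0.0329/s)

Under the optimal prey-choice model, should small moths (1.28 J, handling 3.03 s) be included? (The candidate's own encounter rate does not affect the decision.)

Current rate: (0.0625×1.96 + 0.0329×4.79)/(1 + 0.0625×4.05 + 0.0329×7.39) = 0.1872 J/s.
small moths: E/h = 1.28/3.03 = 0.4224 J/s.
Since 0.4224 > R, including small moths increases the long-run rate.

Yes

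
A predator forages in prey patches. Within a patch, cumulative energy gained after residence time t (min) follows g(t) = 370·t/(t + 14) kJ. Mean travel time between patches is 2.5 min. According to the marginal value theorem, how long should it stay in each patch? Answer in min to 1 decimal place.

Maximise g(t)/(T+t): set derivative to zero → g'(t)(T+t) = g(t).
g'(t) = 370·14/(t + 14)². Setting 370·14/(t+14)² = 370t/[(t+14)(2.5+t)] gives 14(2.5+t) = t(t+14), so t² = 14×2.5 = 35.
t* = √35 = 5.916 min.

5.9 min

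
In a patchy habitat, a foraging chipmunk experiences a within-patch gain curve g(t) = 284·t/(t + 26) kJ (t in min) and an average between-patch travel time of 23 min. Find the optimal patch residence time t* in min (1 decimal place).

By the marginal value theorem, leave when the instantaneous gain rate g'(t) equals the habitat-wide average g(t)/(T + t).
g'(t) = 284·26/(t + 26)². Setting 284·26/(t+26)² = 284t/[(t+26)(23+t)] gives 26(23+t) = t(t+26), so t² = 26×23 = 598.
t* = √598 = 24.45 min.

24.5 min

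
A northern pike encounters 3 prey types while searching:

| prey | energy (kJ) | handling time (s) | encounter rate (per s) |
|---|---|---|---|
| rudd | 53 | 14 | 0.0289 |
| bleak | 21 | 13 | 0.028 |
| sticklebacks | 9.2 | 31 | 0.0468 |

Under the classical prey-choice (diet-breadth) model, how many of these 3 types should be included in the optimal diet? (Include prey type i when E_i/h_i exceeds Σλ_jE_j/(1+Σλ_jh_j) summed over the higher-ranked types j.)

2

Rank by E/h (kJ/s): rudd 3.79, bleak 1.62, sticklebacks 0.297. Include each in turn until the next type's E/h falls below the running intake rate.
Rate on top 1: 1.09. bleak: 1.62 > 1.09 → include.
Rate on top 2: 1.199. sticklebacks: 0.297 < 1.199 → exclude; stop.
Optimal diet: rudd, bleak — 2 of 3 types.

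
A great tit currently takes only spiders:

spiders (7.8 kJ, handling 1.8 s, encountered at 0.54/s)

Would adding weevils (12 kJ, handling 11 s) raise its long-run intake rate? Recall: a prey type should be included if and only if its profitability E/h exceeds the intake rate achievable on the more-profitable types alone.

Intake rate on the current diet: R = (0.54×7.8) / (1 + 0.54×1.8) = 4.212/1.972 = 2.136 kJ/s.
Profitability of weevils: 12/11 = 1.091 kJ/s.
1.091 < 2.136, so adding weevils would lower the average — exclude it.

No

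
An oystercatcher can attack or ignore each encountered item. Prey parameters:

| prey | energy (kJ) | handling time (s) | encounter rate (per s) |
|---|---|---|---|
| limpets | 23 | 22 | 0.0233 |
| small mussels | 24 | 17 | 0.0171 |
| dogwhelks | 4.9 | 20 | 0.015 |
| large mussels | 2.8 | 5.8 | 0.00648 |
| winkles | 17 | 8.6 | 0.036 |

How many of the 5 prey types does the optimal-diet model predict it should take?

E/h in descending order: winkles 1.98, small mussels 1.41, limpets 1.05, large mussels 0.483, dogwhelks 0.245 kJ/s. The optimal diet is the largest prefix of this list for which every included type satisfies E_i/h_i > R on the types above it.
Rate on top 1: 0.4673. small mussels: 1.41 > 0.4673 → include.
Rate on top 2: 0.6389. limpets: 1.05 > 0.6389 → include.
Rate on top 3: 0.7375. large mussels: 0.483 < 0.7375 → exclude; stop.
Optimal diet: winkles, small mussels, limpets — 3 of 5 types.

3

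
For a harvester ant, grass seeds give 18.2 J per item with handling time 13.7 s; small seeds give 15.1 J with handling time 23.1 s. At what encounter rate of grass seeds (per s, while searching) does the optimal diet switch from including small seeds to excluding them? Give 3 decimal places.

The zero-one rule: include small seeds iff E₂/h₂ > λE₁/(1+λh₁). Equality gives the switch point.
λE₁h₂ = E₂ + λE₂h₁ ⇒ λ = E₂/(E₁h₂ − E₂h₁) = 15.1/(420.4 − 206.9) = 0.07071 per s.

0.071 per s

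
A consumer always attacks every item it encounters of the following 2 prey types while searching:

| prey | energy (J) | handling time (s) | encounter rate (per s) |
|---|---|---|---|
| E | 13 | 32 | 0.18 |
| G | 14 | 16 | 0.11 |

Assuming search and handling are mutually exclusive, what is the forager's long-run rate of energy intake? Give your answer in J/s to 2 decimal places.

Energy encountered per unit search time: 0.18×13 + 0.11×14 = 3.88 J/s.
Handling time per unit search time: 0.18×32 + 0.11×16 = 7.52.
Rate = 3.88/(1 + 7.52) = 0.4554 J/s.

0.46 J/s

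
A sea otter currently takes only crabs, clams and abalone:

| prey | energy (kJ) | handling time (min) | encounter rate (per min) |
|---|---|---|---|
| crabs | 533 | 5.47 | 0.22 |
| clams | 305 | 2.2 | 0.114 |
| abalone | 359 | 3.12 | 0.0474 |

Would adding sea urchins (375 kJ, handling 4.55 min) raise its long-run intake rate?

On crabs, clams and abalone alone, R = ΣλE/(1+Σλh) = 169/2.602 = 64.97 kJ/min.
Profitability of sea urchins: 375/4.55 = 82.42 kJ/min.
Since 82.42 > R, including sea urchins increases the long-run rate.

Yes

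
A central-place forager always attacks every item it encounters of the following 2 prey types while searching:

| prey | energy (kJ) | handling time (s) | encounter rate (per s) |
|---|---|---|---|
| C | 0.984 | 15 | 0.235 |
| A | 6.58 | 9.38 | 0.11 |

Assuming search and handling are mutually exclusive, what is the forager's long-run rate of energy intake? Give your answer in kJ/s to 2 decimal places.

R = Σλ_iE_i / (1 + Σλ_ih_i)
Numerator: 0.235×0.984 + 0.11×6.58 = 0.955
Denominator: 1 + 0.235×15 + 0.11×9.38 = 5.557
R = 0.955/5.557 = 0.1719 kJ/s

0.17 kJ/s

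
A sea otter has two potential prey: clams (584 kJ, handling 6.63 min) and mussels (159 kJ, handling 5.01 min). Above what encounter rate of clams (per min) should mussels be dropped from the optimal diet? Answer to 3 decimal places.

At the threshold, the rate on clams alone equals the profitability of mussels: λ·584/(1 + λ·6.63) = 159/5.01 = 31.74.
Rearranging, λ(584 − 31.74×6.63) = 31.74, so λ = 31.74/373.6 = 0.08495 per min.

0.085 per min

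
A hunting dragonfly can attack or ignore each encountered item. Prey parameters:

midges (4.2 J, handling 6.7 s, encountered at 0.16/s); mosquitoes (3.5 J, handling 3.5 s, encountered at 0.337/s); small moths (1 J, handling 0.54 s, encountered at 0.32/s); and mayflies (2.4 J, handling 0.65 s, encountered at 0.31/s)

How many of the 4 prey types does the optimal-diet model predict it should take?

Profitabilities (E/h, J/s): mayflies 3.69, small moths 1.85, mosquitoes 1, midges 0.627. Add prey in this order while the next type's profitability exceeds the intake rate on those already taken.
Rate on top 1: 0.6192. small moths: 1.85 > 0.6192 → include.
Rate on top 2: 0.7742. mosquitoes: 1 > 0.7742 → include.
Rate on top 3: 0.8785. midges: 0.627 < 0.8785 → exclude; stop.
Optimal diet: mayflies, small moths, mosquitoes — 3 of 4 types.

3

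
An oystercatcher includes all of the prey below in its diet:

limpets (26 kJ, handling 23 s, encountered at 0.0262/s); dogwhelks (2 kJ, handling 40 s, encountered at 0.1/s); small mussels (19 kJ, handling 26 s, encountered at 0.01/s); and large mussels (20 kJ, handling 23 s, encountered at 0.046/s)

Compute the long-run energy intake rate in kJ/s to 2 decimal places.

R = (0.0262×26 + 0.1×2 + 0.01×19 + 0.046×20) / (1 + 0.0262×23 + 0.1×40 + 0.01×26 + 0.046×23) = 1.991/6.921 = 0.2877 kJ/s.

0.29 kJ/s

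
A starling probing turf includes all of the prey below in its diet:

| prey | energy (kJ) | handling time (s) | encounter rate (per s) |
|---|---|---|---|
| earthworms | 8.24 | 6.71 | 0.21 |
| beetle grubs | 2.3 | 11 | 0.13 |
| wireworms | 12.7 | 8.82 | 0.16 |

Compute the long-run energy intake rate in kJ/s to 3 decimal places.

0.774 kJ/s

R = Σλ_iE_i / (1 + Σλ_ih_i)
Numerator: 0.21×8.24 + 0.13×2.3 + 0.16×12.7 = 4.061
Denominator: 1 + 0.21×6.71 + 0.13×11 + 0.16×8.82 = 5.25
R = 4.061/5.25 = 0.7736 kJ/s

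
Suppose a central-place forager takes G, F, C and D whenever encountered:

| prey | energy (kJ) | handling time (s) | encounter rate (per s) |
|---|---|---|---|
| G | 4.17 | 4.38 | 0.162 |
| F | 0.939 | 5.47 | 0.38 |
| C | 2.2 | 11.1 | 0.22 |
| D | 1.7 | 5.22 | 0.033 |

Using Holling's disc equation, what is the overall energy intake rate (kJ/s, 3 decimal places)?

0.246 kJ/s

R = Σλ_iE_i / (1 + Σλ_ih_i)
Numerator: 0.162×4.17 + 0.38×0.939 + 0.22×2.2 + 0.033×1.7 = 1.572
Denominator: 1 + 0.162×4.38 + 0.38×5.47 + 0.22×11.1 + 0.033×5.22 = 6.402
R = 1.572/6.402 = 0.2456 kJ/s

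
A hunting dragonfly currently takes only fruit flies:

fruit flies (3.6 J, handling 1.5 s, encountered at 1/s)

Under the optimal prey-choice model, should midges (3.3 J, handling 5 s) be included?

Current rate: (1×3.6)/(1 + 1×1.5) = 1.44 J/s.
midges: E/h = 3.3/5 = 0.66 J/s.
0.66 < 1.44, so adding midges would lower the average — exclude it.

No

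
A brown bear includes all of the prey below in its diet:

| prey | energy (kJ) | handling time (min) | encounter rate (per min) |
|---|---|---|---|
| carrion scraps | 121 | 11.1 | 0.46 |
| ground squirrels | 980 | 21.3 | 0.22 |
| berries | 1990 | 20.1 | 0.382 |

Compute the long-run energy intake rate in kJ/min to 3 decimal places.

55.843 kJ/min

R = (0.46×121 + 0.22×980 + 0.382×1990) / (1 + 0.46×11.1 + 0.22×21.3 + 0.382×20.1) = 1031/18.47 = 55.84 kJ/min.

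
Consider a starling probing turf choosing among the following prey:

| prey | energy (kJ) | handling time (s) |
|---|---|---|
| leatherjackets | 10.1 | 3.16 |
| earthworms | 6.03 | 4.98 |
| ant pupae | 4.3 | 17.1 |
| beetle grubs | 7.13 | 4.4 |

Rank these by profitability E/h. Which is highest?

leatherjackets

In descending order of E/h:
leatherjackets: 10.1/3.16 = 3.2 kJ/s
beetle grubs: 7.13/4.4 = 1.62 kJ/s
earthworms: 6.03/4.98 = 1.21 kJ/s
ant pupae: 4.3/17.1 = 0.251 kJ/s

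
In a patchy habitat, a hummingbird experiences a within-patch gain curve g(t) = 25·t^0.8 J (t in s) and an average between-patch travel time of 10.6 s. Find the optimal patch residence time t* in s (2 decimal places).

By the marginal value theorem, leave when the instantaneous gain rate g'(t) equals the habitat-wide average g(t)/(T + t).
g'(t) = 0.8·25·t^-0.2. Setting 0.8·25·t^-0.2 = 25·t^0.8/(10.6+t) gives 0.8(10.6+t) = t, so 0.20·t = 0.8×10.6.
t* = 0.8×10.6/0.20 = 42.4 s.

42.40 s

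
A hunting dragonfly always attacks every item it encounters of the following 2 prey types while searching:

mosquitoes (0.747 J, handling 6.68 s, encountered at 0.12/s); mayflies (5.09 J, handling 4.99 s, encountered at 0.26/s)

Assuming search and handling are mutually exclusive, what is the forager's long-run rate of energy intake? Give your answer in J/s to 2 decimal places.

0.46 J/s

R = (0.12×0.747 + 0.26×5.09) / (1 + 0.12×6.68 + 0.26×4.99) = 1.413/3.099 = 0.456 J/s.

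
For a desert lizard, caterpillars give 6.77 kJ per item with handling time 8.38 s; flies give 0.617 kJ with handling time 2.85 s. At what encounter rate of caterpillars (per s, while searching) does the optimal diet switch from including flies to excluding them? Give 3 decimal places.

0.044 per s

At the threshold, the rate on caterpillars alone equals the profitability of flies: λ·6.77/(1 + λ·8.38) = 0.617/2.85 = 0.2165.
Rearranging, λ(6.77 − 0.2165×8.38) = 0.2165, so λ = 0.2165/4.956 = 0.04368 per s.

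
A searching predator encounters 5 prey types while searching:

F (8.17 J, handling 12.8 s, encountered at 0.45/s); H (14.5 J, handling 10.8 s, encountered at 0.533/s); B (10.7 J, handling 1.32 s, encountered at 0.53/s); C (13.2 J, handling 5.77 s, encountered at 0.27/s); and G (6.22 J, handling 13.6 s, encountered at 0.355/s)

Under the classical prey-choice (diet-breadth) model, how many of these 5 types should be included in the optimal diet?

Rank by E/h (J/s): B 8.11, C 2.29, H 1.34, F 0.638, G 0.457. Include each in turn until the next type's E/h falls below the running intake rate.
Rate on top 1: 3.337. C: 2.29 < 3.337 → exclude; stop.
Optimal diet: B — 1 of 5 types.

1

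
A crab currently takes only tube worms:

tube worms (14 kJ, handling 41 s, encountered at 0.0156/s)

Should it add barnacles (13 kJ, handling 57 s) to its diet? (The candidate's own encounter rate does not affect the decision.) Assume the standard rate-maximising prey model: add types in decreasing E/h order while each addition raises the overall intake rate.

Yes

Intake rate on the current diet: R = (0.0156×14) / (1 + 0.0156×41) = 0.2184/1.64 = 0.1332 kJ/s.
Profitability of barnacles: 13/57 = 0.2281 kJ/s.
0.2281 > 0.1332, so adding barnacles raises the average — include it.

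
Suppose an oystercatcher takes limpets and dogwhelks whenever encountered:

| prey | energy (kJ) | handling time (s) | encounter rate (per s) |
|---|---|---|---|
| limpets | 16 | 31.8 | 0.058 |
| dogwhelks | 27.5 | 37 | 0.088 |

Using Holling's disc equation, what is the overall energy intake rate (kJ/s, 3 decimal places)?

0.549 kJ/s

R = (0.058×16 + 0.088×27.5) / (1 + 0.058×31.8 + 0.088×37) = 3.348/6.1 = 0.5488 kJ/s.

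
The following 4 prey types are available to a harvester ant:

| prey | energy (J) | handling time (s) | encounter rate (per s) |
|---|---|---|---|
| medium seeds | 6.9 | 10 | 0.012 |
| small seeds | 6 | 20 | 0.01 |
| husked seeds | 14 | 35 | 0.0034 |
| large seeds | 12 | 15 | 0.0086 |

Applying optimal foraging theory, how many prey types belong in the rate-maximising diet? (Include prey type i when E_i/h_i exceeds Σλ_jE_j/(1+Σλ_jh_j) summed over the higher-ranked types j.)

4

Rank by E/h (J/s): large seeds 0.8, medium seeds 0.69, husked seeds 0.4, small seeds 0.3. Include each in turn until the next type's E/h falls below the running intake rate.
Rate on top 1: 0.09141. medium seeds: 0.69 > 0.09141 → include.
Rate on top 2: 0.1489. husked seeds: 0.4 > 0.1489 → include.
Rate on top 3: 0.1708. small seeds: 0.3 > 0.1708 → include.
Optimal diet: large seeds, medium seeds, husked seeds, small seeds — 4 of 4 types.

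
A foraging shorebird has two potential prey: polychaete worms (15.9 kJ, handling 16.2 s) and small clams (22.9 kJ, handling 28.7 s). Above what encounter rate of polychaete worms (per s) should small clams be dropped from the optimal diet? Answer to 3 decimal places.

Drop small clams once their profitability E₂/h₂ falls below the rate achievable on polychaete worms alone: E₂/h₂ = λE₁/(1 + λh₁).
Solve for λ: λE₁h₂ = E₂(1 + λh₁) → λ(E₁h₂ − E₂h₁) = E₂ → λ = E₂/(E₁h₂ − E₂h₁).
λ = 22.9/(15.9×28.7 − 22.9×16.2) = 22.9/85.35 = 0.2683 per s.

0.268 per s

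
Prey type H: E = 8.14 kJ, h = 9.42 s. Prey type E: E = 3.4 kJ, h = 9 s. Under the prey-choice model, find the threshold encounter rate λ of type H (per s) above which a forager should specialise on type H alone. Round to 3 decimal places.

0.082 per s

Drop type E once their profitability E₂/h₂ falls below the rate achievable on type H alone: E₂/h₂ = λE₁/(1 + λh₁).
Solve for λ: λE₁h₂ = E₂(1 + λh₁) → λ(E₁h₂ − E₂h₁) = E₂ → λ = E₂/(E₁h₂ − E₂h₁).
λ = 3.4/(8.14×9 − 3.4×9.42) = 3.4/41.23 = 0.08246 per s.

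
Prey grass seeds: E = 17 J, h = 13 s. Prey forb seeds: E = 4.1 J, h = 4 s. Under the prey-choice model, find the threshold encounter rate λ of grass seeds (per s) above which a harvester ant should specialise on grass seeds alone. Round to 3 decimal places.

0.279 per s

At the threshold, the rate on grass seeds alone equals the profitability of forb seeds: λ·17/(1 + λ·13) = 4.1/4 = 1.025.
Rearranging, λ(17 − 1.025×13) = 1.025, so λ = 1.025/3.675 = 0.2789 per s.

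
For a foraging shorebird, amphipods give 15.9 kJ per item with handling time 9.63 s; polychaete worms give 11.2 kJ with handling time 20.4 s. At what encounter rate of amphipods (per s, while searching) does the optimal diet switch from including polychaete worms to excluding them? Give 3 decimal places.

0.052 per s

The zero-one rule: include polychaete worms iff E₂/h₂ > λE₁/(1+λh₁). Equality gives the switch point.
λE₁h₂ = E₂ + λE₂h₁ ⇒ λ = E₂/(E₁h₂ − E₂h₁) = 11.2/(324.4 − 107.9) = 0.05173 per s.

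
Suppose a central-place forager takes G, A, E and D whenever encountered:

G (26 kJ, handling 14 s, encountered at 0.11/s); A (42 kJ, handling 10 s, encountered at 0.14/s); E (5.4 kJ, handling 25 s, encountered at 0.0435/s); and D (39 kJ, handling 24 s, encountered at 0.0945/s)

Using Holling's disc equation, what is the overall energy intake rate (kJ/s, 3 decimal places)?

1.735 kJ/s

Energy encountered per unit search time: 0.11×26 + 0.14×42 + 0.0435×5.4 + 0.0945×39 = 12.66 kJ/s.
Handling time per unit search time: 0.11×14 + 0.14×10 + 0.0435×25 + 0.0945×24 = 6.295.
Rate = 12.66/(1 + 6.295) = 1.735 kJ/s.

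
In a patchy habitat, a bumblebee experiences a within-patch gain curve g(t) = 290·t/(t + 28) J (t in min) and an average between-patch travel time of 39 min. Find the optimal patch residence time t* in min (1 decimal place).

33.0 min

By the marginal value theorem, leave when the instantaneous gain rate g'(t) equals the habitat-wide average g(t)/(T + t).
g'(t) = 290·28/(t + 28)². Setting 290·28/(t+28)² = 290t/[(t+28)(39+t)] gives 28(39+t) = t(t+28), so t² = 28×39 = 1092.
t* = √1092 = 33.05 min.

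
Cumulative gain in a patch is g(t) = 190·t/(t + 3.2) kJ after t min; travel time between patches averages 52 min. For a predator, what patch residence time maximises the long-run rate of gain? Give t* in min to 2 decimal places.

Optimal t* satisfies g'(t*) = g(t*)/(T + t*).
g'(t) = 190·3.2/(t + 3.2)². Setting 190·3.2/(t+3.2)² = 190t/[(t+3.2)(52+t)] gives 3.2(52+t) = t(t+3.2), so t² = 3.2×52 = 166.4.
t* = √166.4 = 12.9 min.

12.90 min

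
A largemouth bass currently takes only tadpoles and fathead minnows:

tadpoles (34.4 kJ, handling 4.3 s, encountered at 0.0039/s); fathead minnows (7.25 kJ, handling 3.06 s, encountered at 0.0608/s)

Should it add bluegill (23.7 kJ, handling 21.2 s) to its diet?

Yes

On tadpoles and fathead minnows alone, R = ΣλE/(1+Σλh) = 0.575/1.203 = 0.478 kJ/s.
bluegill: E/h = 23.7/21.2 = 1.118 kJ/s.
Since 1.118 > R, including bluegill increases the long-run rate.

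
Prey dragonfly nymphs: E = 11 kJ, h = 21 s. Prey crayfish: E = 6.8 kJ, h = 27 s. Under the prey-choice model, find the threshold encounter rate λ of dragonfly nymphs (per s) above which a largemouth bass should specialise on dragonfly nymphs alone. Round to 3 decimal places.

0.044 per s

Drop crayfish once their profitability E₂/h₂ falls below the rate achievable on dragonfly nymphs alone: E₂/h₂ = λE₁/(1 + λh₁).
Solve for λ: λE₁h₂ = E₂(1 + λh₁) → λ(E₁h₂ − E₂h₁) = E₂ → λ = E₂/(E₁h₂ − E₂h₁).
λ = 6.8/(11×27 − 6.8×21) = 6.8/154.2 = 0.0441 per s.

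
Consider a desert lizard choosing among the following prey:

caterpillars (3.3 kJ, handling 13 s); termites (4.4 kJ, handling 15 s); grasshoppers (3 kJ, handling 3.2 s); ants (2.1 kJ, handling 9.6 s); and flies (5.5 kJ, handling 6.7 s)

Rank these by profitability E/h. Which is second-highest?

flies

Profitability E/h (kJ/s): caterpillars = 3.3/13 = 0.254, termites = 4.4/15 = 0.293, grasshoppers = 3/3.2 = 0.938, ants = 2.1/9.6 = 0.219, flies = 5.5/6.7 = 0.821.
Ranked: grasshoppers > flies > termites > caterpillars > ants.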